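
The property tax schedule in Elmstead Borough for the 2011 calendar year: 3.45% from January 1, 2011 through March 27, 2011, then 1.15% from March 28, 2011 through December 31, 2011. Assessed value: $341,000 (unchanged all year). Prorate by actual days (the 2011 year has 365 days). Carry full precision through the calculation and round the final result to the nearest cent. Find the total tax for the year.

January 1 – March 27, 2011: 86 days at 3.45% → $341,000 × 3.45% × 86/365 = $2,771.9096
March 28 – December 31, 2011: 279 days at 1.15% → $341,000 × 1.15% × 279/365 = $2,997.5301
Total = $5,769.4397

$5,769.44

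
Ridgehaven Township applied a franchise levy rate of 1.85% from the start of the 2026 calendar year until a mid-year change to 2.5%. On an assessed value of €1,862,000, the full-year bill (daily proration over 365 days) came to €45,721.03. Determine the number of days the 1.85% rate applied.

25 days

Let d = days at the first rate; then 365 − d days at the second rate.
€1,862,000 × [1.85%·d + 2.5%·(365−d)] / 365 = €45,721.03
Solving gives d = 25, so the new rate took effect on January 26, 2026.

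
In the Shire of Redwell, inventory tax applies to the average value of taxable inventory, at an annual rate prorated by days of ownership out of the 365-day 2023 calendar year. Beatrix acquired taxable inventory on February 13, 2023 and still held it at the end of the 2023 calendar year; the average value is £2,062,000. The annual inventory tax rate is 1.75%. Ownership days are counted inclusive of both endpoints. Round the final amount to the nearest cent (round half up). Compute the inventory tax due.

£31,833.89

Days held (February 13 – December 31, 2023): 322 out of 365
Tax = £2,062,000 × 1.75% × 322/365 = £31,833.8904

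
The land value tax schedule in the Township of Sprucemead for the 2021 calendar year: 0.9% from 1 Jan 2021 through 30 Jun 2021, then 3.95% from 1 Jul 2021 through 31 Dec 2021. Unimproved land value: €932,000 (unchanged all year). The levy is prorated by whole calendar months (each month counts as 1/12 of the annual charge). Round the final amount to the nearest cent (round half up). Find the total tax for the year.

1 Jan – 30 Jun 2021: 6 months at 0.9% → €932,000 × 0.9% × 6/12 = €4,194.0000
1 Jul – 31 Dec 2021: 6 months at 3.95% → €932,000 × 3.95% × 6/12 = €18,407.0000
Total = €22,601.0000

€22,601.00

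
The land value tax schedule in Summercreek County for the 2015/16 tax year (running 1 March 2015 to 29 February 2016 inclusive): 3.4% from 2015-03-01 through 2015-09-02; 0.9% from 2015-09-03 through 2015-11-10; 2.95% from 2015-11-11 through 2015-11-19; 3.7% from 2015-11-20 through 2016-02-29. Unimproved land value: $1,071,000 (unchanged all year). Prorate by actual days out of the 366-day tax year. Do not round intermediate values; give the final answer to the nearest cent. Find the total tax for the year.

2015-03-01 to 2015-09-02: 186 days at 3.4% → $1,071,000 × 3.4% × 186/366 = $18,505.4754
2015-09-03 to 2015-11-10: 69 days at 0.9% → $1,071,000 × 0.9% × 69/366 = $1,817.1885
2015-11-11 to 2015-11-19: 9 days at 2.95% → $1,071,000 × 2.95% × 9/366 = $776.9139
2015-11-20 to 2016-02-29: 102 days at 3.7% → $1,071,000 × 3.7% × 102/366 = $11,043.5902
Total = $32,143.1680

$32,143.17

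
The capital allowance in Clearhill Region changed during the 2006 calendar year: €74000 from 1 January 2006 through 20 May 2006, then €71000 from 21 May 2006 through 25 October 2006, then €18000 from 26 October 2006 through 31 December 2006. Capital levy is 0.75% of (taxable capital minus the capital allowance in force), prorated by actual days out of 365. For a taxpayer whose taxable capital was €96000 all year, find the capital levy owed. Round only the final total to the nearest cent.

1 January – 20 May 2006: 140 days, exemption €74000 → (€96000 − €74000) × 0.75% × 140/365 = €63.2877
21 May – 25 October 2006: 158 days, exemption €71000 → (€96000 − €71000) × 0.75% × 158/365 = €81.1644
26 October – 31 December 2006: 67 days, exemption €18000 → (€96000 − €18000) × 0.75% × 67/365 = €107.3836
Total = €251.8356

€251.84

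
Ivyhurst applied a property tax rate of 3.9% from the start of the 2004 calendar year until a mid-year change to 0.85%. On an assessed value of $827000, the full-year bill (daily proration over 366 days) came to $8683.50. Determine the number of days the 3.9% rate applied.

Let d = days at the first rate; then 366 − d days at the second rate.
$827000 × [3.9%·d + 0.85%·(366−d)] / 366 = $8683.50
Solving gives d = 24, so the new rate took effect on 25 January 2004.

24 days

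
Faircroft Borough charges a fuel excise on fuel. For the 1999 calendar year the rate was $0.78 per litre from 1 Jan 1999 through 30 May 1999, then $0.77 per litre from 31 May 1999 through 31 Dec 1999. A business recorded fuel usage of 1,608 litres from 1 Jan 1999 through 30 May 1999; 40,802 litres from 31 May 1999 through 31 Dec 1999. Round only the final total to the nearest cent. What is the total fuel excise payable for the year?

$32,671.78

1 Jan – 30 May 1999: 1,608 litres at $0.78/litre → $1,254.24
31 May – 31 Dec 1999: 40,802 litres at $0.77/litre → $31,417.54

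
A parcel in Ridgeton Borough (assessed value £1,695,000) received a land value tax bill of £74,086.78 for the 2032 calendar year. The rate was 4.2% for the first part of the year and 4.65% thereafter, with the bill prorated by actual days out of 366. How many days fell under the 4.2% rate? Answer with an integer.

227 days

Let d = days at the first rate; then 366 − d days at the second rate.
£1,695,000 × [4.2%·d + 4.65%·(366−d)] / 366 = £74,086.78
Solving gives d = 227, so the new rate took effect on 15 Aug 2032.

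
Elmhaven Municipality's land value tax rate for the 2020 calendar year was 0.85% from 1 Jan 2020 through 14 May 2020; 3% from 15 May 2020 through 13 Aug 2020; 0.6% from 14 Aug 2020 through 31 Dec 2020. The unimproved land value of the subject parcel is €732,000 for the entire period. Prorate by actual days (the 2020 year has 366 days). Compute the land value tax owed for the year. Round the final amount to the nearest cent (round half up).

1 Jan – 14 May 2020: 135 days at 0.85% → €732,000 × 0.85% × 135/366 = €2,295.0000
15 May – 13 Aug 2020: 91 days at 3% → €732,000 × 3% × 91/366 = €5,460.0000
14 Aug – 31 Dec 2020: 140 days at 0.6% → €732,000 × 0.6% × 140/366 = €1,680.0000
Total = €9,435.0000

€9,435.00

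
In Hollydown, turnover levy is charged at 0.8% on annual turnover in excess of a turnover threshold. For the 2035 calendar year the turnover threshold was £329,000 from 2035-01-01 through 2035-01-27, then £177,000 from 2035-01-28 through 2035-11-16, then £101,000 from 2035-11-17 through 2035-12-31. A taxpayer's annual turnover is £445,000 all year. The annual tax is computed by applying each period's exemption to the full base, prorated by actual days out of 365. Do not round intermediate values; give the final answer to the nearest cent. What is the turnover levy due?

2035-01-01 to 2035-01-27: 27 days, exemption £329,000 → (£445,000 − £329,000) × 0.8% × 27/365 = £68.6466
2035-01-28 to 2035-11-16: 293 days, exemption £177,000 → (£445,000 − £177,000) × 0.8% × 293/365 = £1,721.0740
2035-11-17 to 2035-12-31: 45 days, exemption £101,000 → (£445,000 − £101,000) × 0.8% × 45/365 = £339.2877
Total = £2,129.0082

£2,129.01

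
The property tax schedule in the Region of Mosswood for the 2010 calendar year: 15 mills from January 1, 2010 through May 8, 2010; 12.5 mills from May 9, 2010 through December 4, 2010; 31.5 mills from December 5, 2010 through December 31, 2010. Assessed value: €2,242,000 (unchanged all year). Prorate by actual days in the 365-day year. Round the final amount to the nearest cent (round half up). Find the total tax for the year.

€33,141.67

January 1 – May 8, 2010: 128 days at 15 mills → €2,242,000 × 1.5% × 128/365 = €11,793.5342
May 9 – December 4, 2010: 210 days at 12.5 mills → €2,242,000 × 1.25% × 210/365 = €16,123.9726
December 5 – December 31, 2010: 27 days at 31.5 mills → €2,242,000 × 3.15% × 27/365 = €5,224.1671
Total = €33,141.6740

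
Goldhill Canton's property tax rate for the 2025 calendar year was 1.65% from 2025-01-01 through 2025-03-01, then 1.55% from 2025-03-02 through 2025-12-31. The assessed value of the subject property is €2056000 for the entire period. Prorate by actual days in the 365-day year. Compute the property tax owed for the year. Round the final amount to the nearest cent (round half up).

€32205.97

2025-01-01 to 2025-03-01: 60 days at 1.65% → €2056000 × 1.65% × 60/365 = €5576.5479
2025-03-02 to 2025-12-31: 305 days at 1.55% → €2056000 × 1.55% × 305/365 = €26629.4247
Total = €32205.9726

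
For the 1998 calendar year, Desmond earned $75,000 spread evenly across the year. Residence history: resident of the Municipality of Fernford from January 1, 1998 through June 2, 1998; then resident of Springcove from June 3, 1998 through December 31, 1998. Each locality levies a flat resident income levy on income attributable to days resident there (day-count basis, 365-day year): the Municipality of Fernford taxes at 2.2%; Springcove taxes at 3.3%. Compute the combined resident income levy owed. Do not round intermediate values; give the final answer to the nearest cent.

$2,129.18

The Municipality of Fernford, January 1 – June 2, 1998: 153 days → $75,000 × 2.2% × 153/365 = $691.6438
Springcove, June 3 – December 31, 1998: 212 days → $75,000 × 3.3% × 212/365 = $1,437.5342
Total = $2,129.1781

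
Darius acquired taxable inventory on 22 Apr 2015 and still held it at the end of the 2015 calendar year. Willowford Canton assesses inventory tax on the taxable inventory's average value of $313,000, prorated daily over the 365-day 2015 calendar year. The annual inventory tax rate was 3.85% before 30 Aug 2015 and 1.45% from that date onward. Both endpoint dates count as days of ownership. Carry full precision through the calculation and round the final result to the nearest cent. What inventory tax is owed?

22 Apr – 29 Aug 2015: 130 days at 3.85% → $313,000 × 3.85% × 130/365 = $4,291.9589
30 Aug – 31 Dec 2015: 124 days at 1.45% → $313,000 × 1.45% × 124/365 = $1,541.8466
Total = $5,833.8055

$5,833.81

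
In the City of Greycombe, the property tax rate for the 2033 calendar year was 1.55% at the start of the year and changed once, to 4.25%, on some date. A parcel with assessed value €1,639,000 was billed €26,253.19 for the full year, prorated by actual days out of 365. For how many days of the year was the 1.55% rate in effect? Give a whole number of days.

Let d = days at the first rate; then 365 − d days at the second rate.
€1,639,000 × [1.55%·d + 4.25%·(365−d)] / 365 = €26,253.19
Solving gives d = 358, so the new rate took effect on December 25, 2033.

358 days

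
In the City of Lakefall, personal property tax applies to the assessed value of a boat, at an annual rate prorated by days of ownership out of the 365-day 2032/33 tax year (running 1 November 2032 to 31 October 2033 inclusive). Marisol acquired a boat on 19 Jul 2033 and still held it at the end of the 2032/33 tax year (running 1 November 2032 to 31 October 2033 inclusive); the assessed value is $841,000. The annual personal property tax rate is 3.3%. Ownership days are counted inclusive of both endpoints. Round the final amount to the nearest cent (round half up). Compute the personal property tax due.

Days held (19 Jul – 31 Oct 2033): 105 out of 365
Tax = $841,000 × 3.3% × 105/365 = $7,983.7397

$7,983.74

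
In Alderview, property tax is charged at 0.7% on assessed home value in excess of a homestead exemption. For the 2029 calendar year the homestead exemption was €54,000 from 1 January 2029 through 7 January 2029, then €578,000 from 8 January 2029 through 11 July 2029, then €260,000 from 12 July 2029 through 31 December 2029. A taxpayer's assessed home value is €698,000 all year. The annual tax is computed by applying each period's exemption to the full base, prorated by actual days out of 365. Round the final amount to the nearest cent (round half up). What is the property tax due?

€1,965.41

1 January – 7 January 2029: 7 days, exemption €54,000 → (€698,000 − €54,000) × 0.7% × 7/365 = €86.4548
8 January – 11 July 2029: 185 days, exemption €578,000 → (€698,000 − €578,000) × 0.7% × 185/365 = €425.7534
12 July – 31 December 2029: 173 days, exemption €260,000 → (€698,000 − €260,000) × 0.7% × 173/365 = €1,453.2000
Total = €1,965.4082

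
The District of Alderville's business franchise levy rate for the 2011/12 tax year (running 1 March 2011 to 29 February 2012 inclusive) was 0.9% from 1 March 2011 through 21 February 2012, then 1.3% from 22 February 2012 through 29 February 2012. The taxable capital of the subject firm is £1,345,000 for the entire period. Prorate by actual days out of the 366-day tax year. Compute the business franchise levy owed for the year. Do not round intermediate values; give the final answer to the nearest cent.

£12,222.60

1 March 2011 – 21 February 2012: 358 days at 0.9% → £1,345,000 × 0.9% × 358/366 = £11,840.4098
22 February – 29 February 2012: 8 days at 1.3% → £1,345,000 × 1.3% × 8/366 = £382.1858
Total = £12,222.5956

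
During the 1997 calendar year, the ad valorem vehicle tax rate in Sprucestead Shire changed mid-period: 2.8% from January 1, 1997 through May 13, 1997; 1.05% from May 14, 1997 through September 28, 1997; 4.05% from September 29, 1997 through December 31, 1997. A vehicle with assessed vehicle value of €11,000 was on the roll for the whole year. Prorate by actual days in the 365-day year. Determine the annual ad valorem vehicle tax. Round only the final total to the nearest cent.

January 1 – May 13, 1997: 133 days at 2.8% → €11,000 × 2.8% × 133/365 = €112.2301
May 14 – September 28, 1997: 138 days at 1.05% → €11,000 × 1.05% × 138/365 = €43.6685
September 29 – December 31, 1997: 94 days at 4.05% → €11,000 × 4.05% × 94/365 = €114.7315
Total = €270.6301

€270.63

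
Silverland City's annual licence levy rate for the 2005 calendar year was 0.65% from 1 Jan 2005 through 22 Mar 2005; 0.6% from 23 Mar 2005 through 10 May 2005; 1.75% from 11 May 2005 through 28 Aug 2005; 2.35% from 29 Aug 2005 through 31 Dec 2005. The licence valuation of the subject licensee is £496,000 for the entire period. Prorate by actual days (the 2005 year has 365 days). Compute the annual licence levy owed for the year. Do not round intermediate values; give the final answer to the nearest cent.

£7,722.65

1 Jan – 22 Mar 2005: 81 days at 0.65% → £496,000 × 0.65% × 81/365 = £715.4630
23 Mar – 10 May 2005: 49 days at 0.6% → £496,000 × 0.6% × 49/365 = £399.5178
11 May – 28 Aug 2005: 110 days at 1.75% → £496,000 × 1.75% × 110/365 = £2,615.8904
29 Aug – 31 Dec 2005: 125 days at 2.35% → £496,000 × 2.35% × 125/365 = £3,991.7808
Total = £7,722.6521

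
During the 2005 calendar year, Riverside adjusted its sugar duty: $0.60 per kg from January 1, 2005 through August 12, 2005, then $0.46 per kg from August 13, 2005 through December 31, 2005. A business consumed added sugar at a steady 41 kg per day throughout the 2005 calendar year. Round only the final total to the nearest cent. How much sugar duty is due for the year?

January 1 – August 12, 2005: 224 days × 41 kg/day = 9,184 kg at $0.60/kg → $5,510.40
August 13 – December 31, 2005: 141 days × 41 kg/day = 5,781 kg at $0.46/kg → $2,659.26

$8,169.66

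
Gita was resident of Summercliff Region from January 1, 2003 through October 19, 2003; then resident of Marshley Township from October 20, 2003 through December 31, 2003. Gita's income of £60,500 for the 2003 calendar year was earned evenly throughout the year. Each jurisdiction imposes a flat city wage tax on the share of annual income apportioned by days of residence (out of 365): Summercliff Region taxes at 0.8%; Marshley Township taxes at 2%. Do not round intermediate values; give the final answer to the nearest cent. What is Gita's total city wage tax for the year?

Summercliff Region, January 1 – October 19, 2003: 292 days → £60,500 × 0.8% × 292/365 = £387.2000
Marshley Township, October 20 – December 31, 2003: 73 days → £60,500 × 2% × 73/365 = £242.0000
Total = £629.2000

£629.20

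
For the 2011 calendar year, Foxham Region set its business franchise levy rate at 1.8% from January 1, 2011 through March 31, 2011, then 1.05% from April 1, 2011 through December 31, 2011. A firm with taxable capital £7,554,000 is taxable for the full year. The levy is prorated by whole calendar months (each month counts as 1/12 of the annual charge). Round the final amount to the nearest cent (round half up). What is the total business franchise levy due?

£93,480.75

January 1 – March 31, 2011: 3 months at 1.8% → £7,554,000 × 1.8% × 3/12 = £33,993.0000
April 1 – December 31, 2011: 9 months at 1.05% → £7,554,000 × 1.05% × 9/12 = £59,487.7500
Total = £93,480.7500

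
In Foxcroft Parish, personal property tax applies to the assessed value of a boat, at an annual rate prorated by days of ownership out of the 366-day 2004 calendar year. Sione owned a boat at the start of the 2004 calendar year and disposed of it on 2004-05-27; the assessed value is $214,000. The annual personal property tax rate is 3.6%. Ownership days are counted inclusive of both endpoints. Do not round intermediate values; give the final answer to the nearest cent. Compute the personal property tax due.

Days held (2004-01-01 to 2004-05-27): 148 out of 366
Tax = $214,000 × 3.6% × 148/366 = $3,115.2787

$3,115.28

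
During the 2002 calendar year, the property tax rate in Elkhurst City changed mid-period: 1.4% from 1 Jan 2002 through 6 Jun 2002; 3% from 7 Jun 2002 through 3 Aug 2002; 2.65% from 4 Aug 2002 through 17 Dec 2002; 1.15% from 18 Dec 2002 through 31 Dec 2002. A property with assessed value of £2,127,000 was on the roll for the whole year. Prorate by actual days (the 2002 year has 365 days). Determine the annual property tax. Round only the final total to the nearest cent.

1 Jan – 6 Jun 2002: 157 days at 1.4% → £2,127,000 × 1.4% × 157/365 = £12,808.6192
7 Jun – 3 Aug 2002: 58 days at 3% → £2,127,000 × 3% × 58/365 = £10,139.6712
4 Aug – 17 Dec 2002: 136 days at 2.65% → £2,127,000 × 2.65% × 136/365 = £21,001.9397
18 Dec – 31 Dec 2002: 14 days at 1.15% → £2,127,000 × 1.15% × 14/365 = £938.2110
Total = £44,888.4411

£44,888.44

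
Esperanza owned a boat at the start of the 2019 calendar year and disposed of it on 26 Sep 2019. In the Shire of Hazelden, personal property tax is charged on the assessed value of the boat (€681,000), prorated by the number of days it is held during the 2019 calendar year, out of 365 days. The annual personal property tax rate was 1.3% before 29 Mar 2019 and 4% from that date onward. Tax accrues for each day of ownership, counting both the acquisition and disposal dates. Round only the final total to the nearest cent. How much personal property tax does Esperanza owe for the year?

1 Jan – 28 Mar 2019: 87 days at 1.3% → €681,000 × 1.3% × 87/365 = €2,110.1671
29 Mar – 26 Sep 2019: 182 days at 4% → €681,000 × 4% × 182/365 = €13,582.6849
Total = €15,692.8521

€15,692.85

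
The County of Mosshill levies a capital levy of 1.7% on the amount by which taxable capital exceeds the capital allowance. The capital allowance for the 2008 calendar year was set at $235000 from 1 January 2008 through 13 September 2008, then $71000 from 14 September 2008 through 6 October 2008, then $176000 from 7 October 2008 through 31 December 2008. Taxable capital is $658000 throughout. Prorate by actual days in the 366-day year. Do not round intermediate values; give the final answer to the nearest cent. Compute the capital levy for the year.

1 January – 13 September 2008: 257 days, exemption $235000 → ($658000 − $235000) × 1.7% × 257/366 = $5049.4180
14 September – 6 October 2008: 23 days, exemption $71000 → ($658000 − $71000) × 1.7% × 23/366 = $627.0956
7 October – 31 December 2008: 86 days, exemption $176000 → ($658000 − $176000) × 1.7% × 86/366 = $1925.3661
Total = $7601.8798

$7601.88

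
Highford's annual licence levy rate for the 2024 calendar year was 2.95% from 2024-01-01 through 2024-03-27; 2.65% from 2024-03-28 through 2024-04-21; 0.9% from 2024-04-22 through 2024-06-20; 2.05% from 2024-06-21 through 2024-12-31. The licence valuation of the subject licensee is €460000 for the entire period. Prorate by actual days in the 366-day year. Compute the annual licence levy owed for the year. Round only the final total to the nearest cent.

2024-01-01 to 2024-03-27: 87 days at 2.95% → €460000 × 2.95% × 87/366 = €3225.6557
2024-03-28 to 2024-04-21: 25 days at 2.65% → €460000 × 2.65% × 25/366 = €832.6503
2024-04-22 to 2024-06-20: 60 days at 0.9% → €460000 × 0.9% × 60/366 = €678.6885
2024-06-21 to 2024-12-31: 194 days at 2.05% → €460000 × 2.05% × 194/366 = €4998.4153
Total = €9735.4098

€9735.41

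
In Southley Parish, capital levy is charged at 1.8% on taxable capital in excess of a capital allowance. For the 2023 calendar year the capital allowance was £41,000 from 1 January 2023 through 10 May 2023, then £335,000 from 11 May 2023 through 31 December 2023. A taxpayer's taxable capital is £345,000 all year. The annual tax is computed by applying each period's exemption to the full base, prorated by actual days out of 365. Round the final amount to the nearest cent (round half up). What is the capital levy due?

1 January – 10 May 2023: 130 days, exemption £41,000 → (£345,000 − £41,000) × 1.8% × 130/365 = £1,948.9315
11 May – 31 December 2023: 235 days, exemption £335,000 → (£345,000 − £335,000) × 1.8% × 235/365 = £115.8904
Total = £2,064.8219

£2,064.82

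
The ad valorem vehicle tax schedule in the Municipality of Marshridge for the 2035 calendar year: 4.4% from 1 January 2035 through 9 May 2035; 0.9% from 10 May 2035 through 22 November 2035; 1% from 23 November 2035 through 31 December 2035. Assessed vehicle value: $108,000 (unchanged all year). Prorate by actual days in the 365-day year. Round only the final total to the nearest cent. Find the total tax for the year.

$2,319.48

1 January – 9 May 2035: 129 days at 4.4% → $108,000 × 4.4% × 129/365 = $1,679.4740
10 May – 22 November 2035: 197 days at 0.9% → $108,000 × 0.9% × 197/365 = $524.6137
23 November – 31 December 2035: 39 days at 1% → $108,000 × 1% × 39/365 = $115.3973
Total = $2,319.4849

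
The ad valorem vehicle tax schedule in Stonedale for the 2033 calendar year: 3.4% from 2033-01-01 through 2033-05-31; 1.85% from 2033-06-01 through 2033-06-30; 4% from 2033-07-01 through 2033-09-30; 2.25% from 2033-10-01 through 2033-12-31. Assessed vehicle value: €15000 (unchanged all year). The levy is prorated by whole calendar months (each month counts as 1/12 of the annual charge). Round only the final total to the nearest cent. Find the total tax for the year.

€470.00

2033-01-01 to 2033-05-31: 5 months at 3.4% → €15000 × 3.4% × 5/12 = €212.5000
2033-06-01 to 2033-06-30: 1 month at 1.85% → €15000 × 1.85% × 1/12 = €23.1250
2033-07-01 to 2033-09-30: 3 months at 4% → €15000 × 4% × 3/12 = €150.0000
2033-10-01 to 2033-12-31: 3 months at 2.25% → €15000 × 2.25% × 3/12 = €84.3750
Total = €470.0000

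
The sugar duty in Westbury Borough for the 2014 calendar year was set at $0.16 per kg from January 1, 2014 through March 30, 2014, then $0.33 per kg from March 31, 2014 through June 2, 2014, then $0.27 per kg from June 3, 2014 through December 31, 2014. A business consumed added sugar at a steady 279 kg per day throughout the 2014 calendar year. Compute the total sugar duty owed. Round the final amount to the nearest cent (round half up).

$25835.40

January 1 – March 30, 2014: 89 days × 279 kg/day = 24,831 kg at $0.16/kg → $3972.96
March 31 – June 2, 2014: 64 days × 279 kg/day = 17,856 kg at $0.33/kg → $5892.48
June 3 – December 31, 2014: 212 days × 279 kg/day = 59,148 kg at $0.27/kg → $15969.96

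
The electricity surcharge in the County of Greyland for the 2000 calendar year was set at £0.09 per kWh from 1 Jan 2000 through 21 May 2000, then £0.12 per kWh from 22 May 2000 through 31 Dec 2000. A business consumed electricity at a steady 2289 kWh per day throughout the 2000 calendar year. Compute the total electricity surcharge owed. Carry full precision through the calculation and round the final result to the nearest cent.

1 Jan – 21 May 2000: 142 days × 2289 kWh/day = 325,038 kWh at £0.09/kWh → £29253.42
22 May – 31 Dec 2000: 224 days × 2289 kWh/day = 512,736 kWh at £0.12/kWh → £61528.32

£90781.74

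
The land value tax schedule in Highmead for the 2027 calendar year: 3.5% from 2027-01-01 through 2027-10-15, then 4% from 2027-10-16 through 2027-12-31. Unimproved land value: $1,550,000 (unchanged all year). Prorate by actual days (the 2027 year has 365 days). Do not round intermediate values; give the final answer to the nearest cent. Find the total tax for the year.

$55,884.93

2027-01-01 to 2027-10-15: 288 days at 3.5% → $1,550,000 × 3.5% × 288/365 = $42,805.4795
2027-10-16 to 2027-12-31: 77 days at 4% → $1,550,000 × 4% × 77/365 = $13,079.4521
Total = $55,884.9315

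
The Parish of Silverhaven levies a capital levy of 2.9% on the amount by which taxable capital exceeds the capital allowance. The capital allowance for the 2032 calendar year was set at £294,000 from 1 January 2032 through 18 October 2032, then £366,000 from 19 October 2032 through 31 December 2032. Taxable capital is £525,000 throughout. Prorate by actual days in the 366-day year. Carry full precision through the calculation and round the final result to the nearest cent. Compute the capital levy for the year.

1 January – 18 October 2032: 292 days, exemption £294,000 → (£525,000 − £294,000) × 2.9% × 292/366 = £5,344.5574
19 October – 31 December 2032: 74 days, exemption £366,000 → (£525,000 − £366,000) × 2.9% × 74/366 = £932.2787
Total = £6,276.8361

£6,276.84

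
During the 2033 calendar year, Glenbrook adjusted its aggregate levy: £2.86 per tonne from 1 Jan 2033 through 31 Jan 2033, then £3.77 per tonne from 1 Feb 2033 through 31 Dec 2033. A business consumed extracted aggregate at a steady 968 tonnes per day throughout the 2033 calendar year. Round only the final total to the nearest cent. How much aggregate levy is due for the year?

1 Jan – 31 Jan 2033: 31 days × 968 tonnes/day = 30,008 tonnes at £2.86/tonne → £85822.88
1 Feb – 31 Dec 2033: 334 days × 968 tonnes/day = 323,312 tonnes at £3.77/tonne → £1218886.24

£1304709.12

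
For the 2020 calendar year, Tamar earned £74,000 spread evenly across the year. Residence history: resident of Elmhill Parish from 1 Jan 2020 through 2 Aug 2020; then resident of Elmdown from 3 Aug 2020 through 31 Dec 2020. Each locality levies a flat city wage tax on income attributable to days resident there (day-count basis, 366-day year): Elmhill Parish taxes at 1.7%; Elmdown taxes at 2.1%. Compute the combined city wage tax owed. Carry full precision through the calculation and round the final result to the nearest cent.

£1,380.12

Elmhill Parish, 1 Jan – 2 Aug 2020: 215 days → £74,000 × 1.7% × 215/366 = £738.9891
Elmdown, 3 Aug – 31 Dec 2020: 151 days → £74,000 × 2.1% × 151/366 = £641.1311
Total = £1,380.1202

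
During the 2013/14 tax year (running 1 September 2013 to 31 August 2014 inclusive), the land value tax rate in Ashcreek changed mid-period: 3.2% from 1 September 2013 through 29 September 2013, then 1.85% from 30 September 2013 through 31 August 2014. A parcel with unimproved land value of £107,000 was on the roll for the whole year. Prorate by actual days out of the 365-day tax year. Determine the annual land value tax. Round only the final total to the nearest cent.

£2,094.27

1 September – 29 September 2013: 29 days at 3.2% → £107,000 × 3.2% × 29/365 = £272.0438
30 September 2013 – 31 August 2014: 336 days at 1.85% → £107,000 × 1.85% × 336/365 = £1,822.2247
Total = £2,094.2685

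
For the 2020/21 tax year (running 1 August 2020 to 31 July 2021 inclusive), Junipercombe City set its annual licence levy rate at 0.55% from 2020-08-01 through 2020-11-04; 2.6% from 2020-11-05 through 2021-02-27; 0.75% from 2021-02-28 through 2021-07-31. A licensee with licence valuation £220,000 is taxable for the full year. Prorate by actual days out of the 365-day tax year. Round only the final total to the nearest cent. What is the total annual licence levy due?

2020-08-01 to 2020-11-04: 96 days at 0.55% → £220,000 × 0.55% × 96/365 = £318.2466
2020-11-05 to 2021-02-27: 115 days at 2.6% → £220,000 × 2.6% × 115/365 = £1,802.1918
2021-02-28 to 2021-07-31: 154 days at 0.75% → £220,000 × 0.75% × 154/365 = £696.1644
Total = £2,816.6027

£2,816.60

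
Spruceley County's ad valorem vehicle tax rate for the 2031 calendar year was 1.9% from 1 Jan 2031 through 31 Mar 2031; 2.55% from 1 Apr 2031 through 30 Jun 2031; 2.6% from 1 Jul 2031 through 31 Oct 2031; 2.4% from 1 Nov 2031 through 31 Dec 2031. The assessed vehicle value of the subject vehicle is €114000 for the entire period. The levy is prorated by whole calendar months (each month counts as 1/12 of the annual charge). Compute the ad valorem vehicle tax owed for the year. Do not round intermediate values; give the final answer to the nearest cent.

1 Jan – 31 Mar 2031: 3 months at 1.9% → €114000 × 1.9% × 3/12 = €541.5000
1 Apr – 30 Jun 2031: 3 months at 2.55% → €114000 × 2.55% × 3/12 = €726.7500
1 Jul – 31 Oct 2031: 4 months at 2.6% → €114000 × 2.6% × 4/12 = €988.0000
1 Nov – 31 Dec 2031: 2 months at 2.4% → €114000 × 2.4% × 2/12 = €456.0000
Total = €2712.2500

€2712.25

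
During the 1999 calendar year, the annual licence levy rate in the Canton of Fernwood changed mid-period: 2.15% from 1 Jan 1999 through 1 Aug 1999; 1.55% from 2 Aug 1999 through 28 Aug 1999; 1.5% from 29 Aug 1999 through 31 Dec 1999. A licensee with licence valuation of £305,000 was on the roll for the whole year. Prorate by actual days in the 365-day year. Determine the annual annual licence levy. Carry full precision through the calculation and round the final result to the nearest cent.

1 Jan – 1 Aug 1999: 213 days at 2.15% → £305,000 × 2.15% × 213/365 = £3,826.7055
2 Aug – 28 Aug 1999: 27 days at 1.55% → £305,000 × 1.55% × 27/365 = £349.7055
29 Aug – 31 Dec 1999: 125 days at 1.5% → £305,000 × 1.5% × 125/365 = £1,566.7808
Total = £5,743.1918

£5,743.19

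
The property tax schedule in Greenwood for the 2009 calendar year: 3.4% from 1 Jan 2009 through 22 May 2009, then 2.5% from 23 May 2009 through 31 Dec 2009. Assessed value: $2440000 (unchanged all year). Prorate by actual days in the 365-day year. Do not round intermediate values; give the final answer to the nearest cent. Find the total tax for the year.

$69543.34

1 Jan – 22 May 2009: 142 days at 3.4% → $2440000 × 3.4% × 142/365 = $32274.8493
23 May – 31 Dec 2009: 223 days at 2.5% → $2440000 × 2.5% × 223/365 = $37268.4932
Total = $69543.3425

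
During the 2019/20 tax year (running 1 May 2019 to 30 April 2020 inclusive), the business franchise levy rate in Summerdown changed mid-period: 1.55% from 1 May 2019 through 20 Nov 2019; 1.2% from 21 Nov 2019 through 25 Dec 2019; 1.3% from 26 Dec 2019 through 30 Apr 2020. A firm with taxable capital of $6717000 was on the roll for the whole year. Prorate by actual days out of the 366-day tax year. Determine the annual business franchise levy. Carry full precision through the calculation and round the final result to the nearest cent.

$96038.42

1 May – 20 Nov 2019: 204 days at 1.55% → $6717000 × 1.55% × 204/366 = $58030.4754
21 Nov – 25 Dec 2019: 35 days at 1.2% → $6717000 × 1.2% × 35/366 = $7708.0328
26 Dec 2019 – 30 Apr 2020: 127 days at 1.3% → $6717000 × 1.3% × 127/366 = $30299.9098
Total = $96038.4180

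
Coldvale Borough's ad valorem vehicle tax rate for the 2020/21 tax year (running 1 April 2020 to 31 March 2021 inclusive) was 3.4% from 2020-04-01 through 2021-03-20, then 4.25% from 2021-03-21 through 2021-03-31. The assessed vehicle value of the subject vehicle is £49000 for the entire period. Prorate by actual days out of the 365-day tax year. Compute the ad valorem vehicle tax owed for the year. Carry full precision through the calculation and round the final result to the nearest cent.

£1678.55

2020-04-01 to 2021-03-20: 354 days at 3.4% → £49000 × 3.4% × 354/365 = £1615.7918
2021-03-21 to 2021-03-31: 11 days at 4.25% → £49000 × 4.25% × 11/365 = £62.7603
Total = £1678.5521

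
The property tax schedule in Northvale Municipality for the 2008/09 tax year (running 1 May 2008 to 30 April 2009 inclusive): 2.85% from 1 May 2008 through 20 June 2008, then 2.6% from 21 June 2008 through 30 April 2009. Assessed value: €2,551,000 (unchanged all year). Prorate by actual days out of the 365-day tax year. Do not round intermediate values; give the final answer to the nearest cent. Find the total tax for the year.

1 May – 20 June 2008: 51 days at 2.85% → €2,551,000 × 2.85% × 51/365 = €10,158.5712
21 June 2008 – 30 April 2009: 314 days at 2.6% → €2,551,000 × 2.6% × 314/365 = €57,058.5315
Total = €67,217.1027

€67,217.10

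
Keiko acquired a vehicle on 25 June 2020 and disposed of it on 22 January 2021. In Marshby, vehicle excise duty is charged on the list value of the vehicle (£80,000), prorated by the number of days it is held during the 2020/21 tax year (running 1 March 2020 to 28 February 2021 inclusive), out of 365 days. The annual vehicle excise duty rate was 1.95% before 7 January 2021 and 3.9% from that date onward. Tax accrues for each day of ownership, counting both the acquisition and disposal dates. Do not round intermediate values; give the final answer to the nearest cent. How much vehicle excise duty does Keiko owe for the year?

25 June 2020 – 6 January 2021: 196 days at 1.95% → £80,000 × 1.95% × 196/365 = £837.6986
7 January – 22 January 2021: 16 days at 3.9% → £80,000 × 3.9% × 16/365 = £136.7671
Total = £974.4658

£974.47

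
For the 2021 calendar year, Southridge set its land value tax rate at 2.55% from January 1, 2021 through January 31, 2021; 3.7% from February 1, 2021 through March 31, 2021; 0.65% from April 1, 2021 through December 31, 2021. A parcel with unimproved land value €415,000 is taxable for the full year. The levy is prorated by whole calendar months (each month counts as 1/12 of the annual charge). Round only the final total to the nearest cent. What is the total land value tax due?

€5,464.17

January 1 – January 31, 2021: 1 month at 2.55% → €415,000 × 2.55% × 1/12 = €881.8750
February 1 – March 31, 2021: 2 months at 3.7% → €415,000 × 3.7% × 2/12 = €2,559.1667
April 1 – December 31, 2021: 9 months at 0.65% → €415,000 × 0.65% × 9/12 = €2,023.1250
Total = €5,464.1667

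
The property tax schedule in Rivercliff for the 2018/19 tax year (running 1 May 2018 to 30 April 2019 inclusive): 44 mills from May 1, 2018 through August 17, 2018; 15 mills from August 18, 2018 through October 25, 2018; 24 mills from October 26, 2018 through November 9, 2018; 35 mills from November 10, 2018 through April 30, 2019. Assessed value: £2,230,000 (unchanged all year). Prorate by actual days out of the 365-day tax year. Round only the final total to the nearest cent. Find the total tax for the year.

£74,604.19

May 1 – August 17, 2018: 109 days at 44 mills → £2,230,000 × 4.4% × 109/365 = £29,301.5890
August 18 – October 25, 2018: 69 days at 15 mills → £2,230,000 × 1.5% × 69/365 = £6,323.4247
October 26 – November 9, 2018: 15 days at 24 mills → £2,230,000 × 2.4% × 15/365 = £2,199.4521
November 10, 2018 – April 30, 2019: 172 days at 35 mills → £2,230,000 × 3.5% × 172/365 = £36,779.7260
Total = £74,604.1918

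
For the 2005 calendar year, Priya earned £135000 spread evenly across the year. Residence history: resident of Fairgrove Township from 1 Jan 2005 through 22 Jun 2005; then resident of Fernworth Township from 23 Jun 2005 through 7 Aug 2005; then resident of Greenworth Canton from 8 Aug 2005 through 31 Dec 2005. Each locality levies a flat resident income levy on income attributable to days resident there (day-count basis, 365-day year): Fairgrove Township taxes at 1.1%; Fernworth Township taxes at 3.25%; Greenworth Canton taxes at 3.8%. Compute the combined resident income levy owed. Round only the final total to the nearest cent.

£3308.79

Fairgrove Township, 1 Jan – 22 Jun 2005: 173 days → £135000 × 1.1% × 173/365 = £703.8493
Fernworth Township, 23 Jun – 7 Aug 2005: 46 days → £135000 × 3.25% × 46/365 = £552.9452
Greenworth Canton, 8 Aug – 31 Dec 2005: 146 days → £135000 × 3.8% × 146/365 = £2052.0000
Total = £3308.7945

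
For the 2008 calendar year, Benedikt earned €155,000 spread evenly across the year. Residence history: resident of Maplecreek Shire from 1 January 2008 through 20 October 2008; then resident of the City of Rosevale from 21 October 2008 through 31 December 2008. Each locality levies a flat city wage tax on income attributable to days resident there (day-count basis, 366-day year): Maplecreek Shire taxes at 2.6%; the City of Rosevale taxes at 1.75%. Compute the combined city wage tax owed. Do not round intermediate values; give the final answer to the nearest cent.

€3,770.82

Maplecreek Shire, 1 January – 20 October 2008: 294 days → €155,000 × 2.6% × 294/366 = €3,237.2131
The City of Rosevale, 21 October – 31 December 2008: 72 days → €155,000 × 1.75% × 72/366 = €533.6066
Total = €3,770.8197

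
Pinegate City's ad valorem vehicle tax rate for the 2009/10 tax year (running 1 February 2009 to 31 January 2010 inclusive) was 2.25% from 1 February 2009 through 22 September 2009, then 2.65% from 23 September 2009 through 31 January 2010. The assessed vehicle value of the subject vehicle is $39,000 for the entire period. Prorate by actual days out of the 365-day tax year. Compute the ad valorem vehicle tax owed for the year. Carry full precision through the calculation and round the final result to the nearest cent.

1 February – 22 September 2009: 234 days at 2.25% → $39,000 × 2.25% × 234/365 = $562.5616
23 September 2009 – 31 January 2010: 131 days at 2.65% → $39,000 × 2.65% × 131/365 = $370.9274
Total = $933.4890

$933.49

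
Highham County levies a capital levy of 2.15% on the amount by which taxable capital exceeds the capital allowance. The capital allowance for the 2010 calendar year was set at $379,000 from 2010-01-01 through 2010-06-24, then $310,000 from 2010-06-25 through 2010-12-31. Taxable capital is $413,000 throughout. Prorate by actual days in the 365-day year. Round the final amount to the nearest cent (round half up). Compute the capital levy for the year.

2010-01-01 to 2010-06-24: 175 days, exemption $379,000 → ($413,000 − $379,000) × 2.15% × 175/365 = $350.4795
2010-06-25 to 2010-12-31: 190 days, exemption $310,000 → ($413,000 − $310,000) × 2.15% × 190/365 = $1,152.7534
Total = $1,503.2329

$1,503.23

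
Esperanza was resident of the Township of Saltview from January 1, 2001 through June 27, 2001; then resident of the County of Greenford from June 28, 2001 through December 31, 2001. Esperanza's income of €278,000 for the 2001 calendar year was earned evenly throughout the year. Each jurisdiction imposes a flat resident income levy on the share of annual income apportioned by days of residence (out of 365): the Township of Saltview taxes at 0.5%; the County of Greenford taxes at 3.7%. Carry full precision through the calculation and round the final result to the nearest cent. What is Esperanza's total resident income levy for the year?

The Township of Saltview, January 1 – June 27, 2001: 178 days → €278,000 × 0.5% × 178/365 = €677.8630
The County of Greenford, June 28 – December 31, 2001: 187 days → €278,000 × 3.7% × 187/365 = €5,269.8137
Total = €5,947.6767

€5,947.68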